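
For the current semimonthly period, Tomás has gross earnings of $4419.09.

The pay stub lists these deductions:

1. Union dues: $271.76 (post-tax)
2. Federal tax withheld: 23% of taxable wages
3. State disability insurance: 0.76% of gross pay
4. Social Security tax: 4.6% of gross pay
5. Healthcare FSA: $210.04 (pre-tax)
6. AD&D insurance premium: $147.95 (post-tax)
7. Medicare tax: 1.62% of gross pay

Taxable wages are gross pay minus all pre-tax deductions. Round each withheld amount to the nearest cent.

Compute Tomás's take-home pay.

$2512.80

Healthcare FSA: $210.04
Taxable wages = $4419.09 − $210.04 = $4209.05
Federal tax withheld: $4209.05 × 0.23 = $968.08
Social Security tax: $4419.09 × 0.046 = $203.28
State disability insurance: $4419.09 × 0.0076 = $33.59
Medicare tax: $4419.09 × 0.0162 = $71.59
Union dues: $271.76
AD&D insurance premium: $147.95
Total deductions = $210.04 + $968.08 + $203.28 + $33.59 + $71.59 + $271.76 + $147.95 = $1906.29
Net pay = $4419.09 − $1906.29 = $2512.80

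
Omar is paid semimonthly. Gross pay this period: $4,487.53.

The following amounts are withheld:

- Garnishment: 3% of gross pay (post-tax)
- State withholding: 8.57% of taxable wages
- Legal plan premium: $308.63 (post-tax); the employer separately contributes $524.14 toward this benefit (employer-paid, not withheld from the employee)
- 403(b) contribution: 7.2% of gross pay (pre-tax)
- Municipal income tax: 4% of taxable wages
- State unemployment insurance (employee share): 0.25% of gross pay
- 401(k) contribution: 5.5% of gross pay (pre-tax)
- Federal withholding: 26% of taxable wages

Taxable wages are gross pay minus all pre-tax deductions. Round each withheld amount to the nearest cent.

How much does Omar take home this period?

$1,952.12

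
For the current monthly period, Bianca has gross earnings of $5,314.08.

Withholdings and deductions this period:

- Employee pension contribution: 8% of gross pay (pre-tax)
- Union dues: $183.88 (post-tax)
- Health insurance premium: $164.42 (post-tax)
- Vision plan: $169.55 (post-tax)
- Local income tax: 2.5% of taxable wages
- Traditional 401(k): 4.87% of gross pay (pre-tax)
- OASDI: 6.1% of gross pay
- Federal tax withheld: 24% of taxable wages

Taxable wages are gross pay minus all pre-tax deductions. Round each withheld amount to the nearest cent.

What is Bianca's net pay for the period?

$2,561.15

Employee pension contribution: $5,314.08 × 0.08 = $425.13
Traditional 401(k): $5,314.08 × 0.0487 = $258.80
Pre-tax total = $425.13 + $258.80 = $683.93
Taxable wages = $5,314.08 − $683.93 = $4,630.15
Federal tax withheld: $4,630.15 × 0.24 = $1,111.24
Local income tax: $4,630.15 × 0.025 = $115.75
OASDI: $5,314.08 × 0.061 = $324.16
Vision plan: $169.55
Health insurance premium: $164.42
Union dues: $183.88
Total deductions = $425.13 + $258.80 + $1,111.24 + $115.75 + $324.16 + $169.55 + $164.42 + $183.88 = $2,752.93
Net pay = $5,314.08 − $2,752.93 = $2,561.15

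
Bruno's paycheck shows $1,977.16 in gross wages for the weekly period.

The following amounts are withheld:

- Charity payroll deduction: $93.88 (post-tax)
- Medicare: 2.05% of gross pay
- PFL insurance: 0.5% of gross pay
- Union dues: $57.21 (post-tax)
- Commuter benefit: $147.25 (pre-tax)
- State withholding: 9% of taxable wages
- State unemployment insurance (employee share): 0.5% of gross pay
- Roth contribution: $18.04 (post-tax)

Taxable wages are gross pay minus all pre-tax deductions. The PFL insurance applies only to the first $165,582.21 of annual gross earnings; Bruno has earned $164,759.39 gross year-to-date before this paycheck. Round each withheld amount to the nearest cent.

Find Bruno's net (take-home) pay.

$1,441.56

Commuter benefit: $147.25
Taxable wages = $1,977.16 − $147.25 = $1,829.91
State withholding: $1,829.91 × 0.09 = $164.69
Medicare: $1,977.16 × 0.0205 = $40.53
State unemployment insurance (employee share): $1,977.16 × 0.005 = $9.89
PFL insurance: only $165,582.21 − $164,759.39 = $822.82 of this check is subject → $822.82 × 0.005 = $4.11
Charity payroll deduction: $93.88
Roth contribution: $18.04
Union dues: $57.21
Total deductions = $147.25 + $164.69 + $40.53 + $9.89 + $4.11 + $93.88 + $18.04 + $57.21 = $535.60
Net pay = $1,977.16 − $535.60 = $1,441.56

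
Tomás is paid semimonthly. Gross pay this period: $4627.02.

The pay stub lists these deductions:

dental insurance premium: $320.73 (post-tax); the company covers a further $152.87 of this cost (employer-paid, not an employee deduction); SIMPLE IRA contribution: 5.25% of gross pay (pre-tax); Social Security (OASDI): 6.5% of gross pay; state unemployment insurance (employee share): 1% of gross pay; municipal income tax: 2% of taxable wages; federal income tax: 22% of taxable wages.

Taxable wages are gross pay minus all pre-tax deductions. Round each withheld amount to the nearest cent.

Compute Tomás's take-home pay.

$2664.16

SIMPLE IRA contribution: $4627.02 × 0.0525 = $242.92
Taxable wages = $4627.02 − $242.92 = $4384.10
Federal income tax: $4384.10 × 0.22 = $964.50
Municipal income tax: $4384.10 × 0.02 = $87.68
Social Security (OASDI): $4627.02 × 0.065 = $300.76
State unemployment insurance (employee share): $4627.02 × 0.01 = $46.27
Dental insurance premium: $320.73
(Employer's $152.87 toward dental insurance premium is not withheld from the employee.)
Total deductions = $242.92 + $964.50 + $87.68 + $300.76 + $46.27 + $320.73 = $1962.86
Net pay = $4627.02 − $1962.86 = $2664.16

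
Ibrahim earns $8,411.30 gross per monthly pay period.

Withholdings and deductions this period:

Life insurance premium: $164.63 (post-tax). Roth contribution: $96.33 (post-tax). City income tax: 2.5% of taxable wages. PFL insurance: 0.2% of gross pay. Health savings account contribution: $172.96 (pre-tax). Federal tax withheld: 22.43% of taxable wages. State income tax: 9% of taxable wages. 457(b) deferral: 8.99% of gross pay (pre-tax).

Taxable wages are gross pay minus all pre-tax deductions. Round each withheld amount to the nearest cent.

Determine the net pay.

457(b) deferral: $8,411.30 × 0.0899 = $756.18
Health savings account contribution: $172.96
Pre-tax total = $756.18 + $172.96 = $929.14
Taxable wages = $8,411.30 − $929.14 = $7,482.16
State income tax: $7,482.16 × 0.09 = $673.39
City income tax: $7,482.16 × 0.025 = $187.05
Federal tax withheld: $7,482.16 × 0.2243 = $1,678.25
PFL insurance: $8,411.30 × 0.002 = $16.82
Life insurance premium: $164.63
Roth contribution: $96.33
Total deductions = $756.18 + $172.96 + $673.39 + $187.05 + $1,678.25 + $16.82 + $164.63 + $96.33 = $3,745.61
Net pay = $8,411.30 − $3,745.61 = $4,665.69

$4,665.69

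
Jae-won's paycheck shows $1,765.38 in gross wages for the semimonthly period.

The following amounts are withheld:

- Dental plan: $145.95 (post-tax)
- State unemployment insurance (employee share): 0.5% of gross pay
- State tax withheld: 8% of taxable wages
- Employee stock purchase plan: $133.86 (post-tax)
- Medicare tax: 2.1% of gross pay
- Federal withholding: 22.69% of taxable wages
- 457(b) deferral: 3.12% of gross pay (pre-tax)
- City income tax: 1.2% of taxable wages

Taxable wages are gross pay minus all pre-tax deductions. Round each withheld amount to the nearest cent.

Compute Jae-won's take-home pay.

$839.18

457(b) deferral: $1,765.38 × 0.0312 = $55.08
Taxable wages = $1,765.38 − $55.08 = $1,710.30
State tax withheld: $1,710.30 × 0.08 = $136.82
Federal withholding: $1,710.30 × 0.2269 = $388.07
City income tax: $1,710.30 × 0.012 = $20.52
Medicare tax: $1,765.38 × 0.021 = $37.07
State unemployment insurance (employee share): $1,765.38 × 0.005 = $8.83
Employee stock purchase plan: $133.86
Dental plan: $145.95
Total deductions = $55.08 + $136.82 + $388.07 + $20.52 + $37.07 + $8.83 + $133.86 + $145.95 = $926.20
Net pay = $1,765.38 − $926.20 = $839.18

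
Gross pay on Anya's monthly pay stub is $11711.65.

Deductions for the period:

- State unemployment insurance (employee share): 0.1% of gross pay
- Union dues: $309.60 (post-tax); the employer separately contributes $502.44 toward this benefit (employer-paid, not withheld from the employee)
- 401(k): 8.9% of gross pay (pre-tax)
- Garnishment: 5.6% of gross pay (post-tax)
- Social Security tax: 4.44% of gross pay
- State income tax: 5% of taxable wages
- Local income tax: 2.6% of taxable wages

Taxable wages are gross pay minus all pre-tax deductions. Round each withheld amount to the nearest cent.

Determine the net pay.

$8361.28

401(k): $11711.65 × 0.089 = $1042.34
Taxable wages = $11711.65 − $1042.34 = $10669.31
Local income tax: $10669.31 × 0.026 = $277.40
State income tax: $10669.31 × 0.05 = $533.47
State unemployment insurance (employee share): $11711.65 × 0.001 = $11.71
Social Security tax: $11711.65 × 0.0444 = $520.00
Garnishment: $11711.65 × 0.056 = $655.85
Union dues: $309.60
(Employer's $502.44 toward union dues is not withheld from the employee.)
Total deductions = $1042.34 + $277.40 + $533.47 + $11.71 + $520.00 + $655.85 + $309.60 = $3350.37
Net pay = $11711.65 − $3350.37 = $8361.28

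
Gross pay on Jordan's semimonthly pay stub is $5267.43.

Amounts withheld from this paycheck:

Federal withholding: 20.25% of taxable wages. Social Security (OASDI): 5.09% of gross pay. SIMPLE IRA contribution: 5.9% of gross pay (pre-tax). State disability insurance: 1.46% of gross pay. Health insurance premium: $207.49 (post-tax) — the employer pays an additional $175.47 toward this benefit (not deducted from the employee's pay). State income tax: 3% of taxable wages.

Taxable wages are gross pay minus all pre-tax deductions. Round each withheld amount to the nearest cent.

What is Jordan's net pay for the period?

$3251.73

SIMPLE IRA contribution: $5267.43 × 0.059 = $310.78
Taxable wages = $5267.43 − $310.78 = $4956.65
Federal withholding: $4956.65 × 0.2025 = $1003.72
State income tax: $4956.65 × 0.03 = $148.70
Social Security (OASDI): $5267.43 × 0.0509 = $268.11
State disability insurance: $5267.43 × 0.0146 = $76.90
Health insurance premium: $207.49
(Employer's $175.47 toward health insurance premium is not withheld from the employee.)
Total deductions = $310.78 + $1003.72 + $148.70 + $268.11 + $76.90 + $207.49 = $2015.70
Net pay = $5267.43 − $2015.70 = $3251.73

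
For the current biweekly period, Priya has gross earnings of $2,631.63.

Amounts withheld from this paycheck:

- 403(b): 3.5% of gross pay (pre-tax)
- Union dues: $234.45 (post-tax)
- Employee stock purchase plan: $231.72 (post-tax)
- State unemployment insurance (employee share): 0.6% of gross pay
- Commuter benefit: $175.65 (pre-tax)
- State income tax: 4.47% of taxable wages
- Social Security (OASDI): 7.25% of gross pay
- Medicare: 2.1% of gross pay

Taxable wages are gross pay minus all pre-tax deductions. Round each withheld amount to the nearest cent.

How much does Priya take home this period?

Commuter benefit: $175.65
403(b): $2,631.63 × 0.035 = $92.11
Pre-tax total = $175.65 + $92.11 = $267.76
Taxable wages = $2,631.63 − $267.76 = $2,363.87
State income tax: $2,363.87 × 0.0447 = $105.66
Medicare: $2,631.63 × 0.021 = $55.26
Social Security (OASDI): $2,631.63 × 0.0725 = $190.79
State unemployment insurance (employee share): $2,631.63 × 0.006 = $15.79
Union dues: $234.45
Employee stock purchase plan: $231.72
Total deductions = $175.65 + $92.11 + $105.66 + $55.26 + $190.79 + $15.79 + $234.45 + $231.72 = $1,101.43
Net pay = $2,631.63 − $1,101.43 = $1,530.20

$1,530.20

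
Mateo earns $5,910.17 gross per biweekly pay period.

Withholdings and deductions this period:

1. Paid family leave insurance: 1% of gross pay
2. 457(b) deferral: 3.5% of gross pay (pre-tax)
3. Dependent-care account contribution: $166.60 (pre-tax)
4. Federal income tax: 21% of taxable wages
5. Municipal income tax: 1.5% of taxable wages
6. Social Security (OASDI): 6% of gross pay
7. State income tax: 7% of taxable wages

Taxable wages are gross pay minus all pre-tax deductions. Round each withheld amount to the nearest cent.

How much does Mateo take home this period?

457(b) deferral: $5,910.17 × 0.035 = $206.86
Dependent-care account contribution: $166.60
Pre-tax total = $206.86 + $166.60 = $373.46
Taxable wages = $5,910.17 − $373.46 = $5,536.71
Federal income tax: $5,536.71 × 0.21 = $1,162.71
State income tax: $5,536.71 × 0.07 = $387.57
Municipal income tax: $5,536.71 × 0.015 = $83.05
Paid family leave insurance: $5,910.17 × 0.01 = $59.10
Social Security (OASDI): $5,910.17 × 0.06 = $354.61
Total deductions = $206.86 + $166.60 + $1,162.71 + $387.57 + $83.05 + $59.10 + $354.61 = $2,420.50
Net pay = $5,910.17 − $2,420.50 = $3,489.67

$3,489.67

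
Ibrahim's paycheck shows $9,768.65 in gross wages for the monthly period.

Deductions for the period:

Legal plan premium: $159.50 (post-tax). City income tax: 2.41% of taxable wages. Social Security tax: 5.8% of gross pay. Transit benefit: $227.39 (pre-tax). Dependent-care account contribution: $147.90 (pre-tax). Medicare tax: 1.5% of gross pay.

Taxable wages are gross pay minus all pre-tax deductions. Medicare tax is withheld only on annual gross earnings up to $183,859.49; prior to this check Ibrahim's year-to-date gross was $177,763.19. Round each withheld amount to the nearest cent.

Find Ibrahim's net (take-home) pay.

$8,349.46

Transit benefit: $227.39
Dependent-care account contribution: $147.90
Pre-tax total = $227.39 + $147.90 = $375.29
Taxable wages = $9,768.65 − $375.29 = $9,393.36
City income tax: $9,393.36 × 0.0241 = $226.38
Social Security tax: $9,768.65 × 0.058 = $566.58
Medicare tax: only $183,859.49 − $177,763.19 = $6,096.30 of this check is subject → $6,096.30 × 0.015 = $91.44
Legal plan premium: $159.50
Total deductions = $227.39 + $147.90 + $226.38 + $566.58 + $91.44 + $159.50 = $1,419.19
Net pay = $9,768.65 − $1,419.19 = $8,349.46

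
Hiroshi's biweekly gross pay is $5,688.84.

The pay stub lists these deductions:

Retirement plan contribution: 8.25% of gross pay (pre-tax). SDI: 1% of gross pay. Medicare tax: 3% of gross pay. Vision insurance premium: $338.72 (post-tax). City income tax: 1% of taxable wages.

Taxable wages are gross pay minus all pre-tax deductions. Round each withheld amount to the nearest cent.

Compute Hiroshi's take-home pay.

$4,601.03

Retirement plan contribution: $5,688.84 × 0.0825 = $469.33
Taxable wages = $5,688.84 − $469.33 = $5,219.51
City income tax: $5,219.51 × 0.01 = $52.20
SDI: $5,688.84 × 0.01 = $56.89
Medicare tax: $5,688.84 × 0.03 = $170.67
Vision insurance premium: $338.72
Total deductions = $469.33 + $52.20 + $56.89 + $170.67 + $338.72 = $1,087.81
Net pay = $5,688.84 − $1,087.81 = $4,601.03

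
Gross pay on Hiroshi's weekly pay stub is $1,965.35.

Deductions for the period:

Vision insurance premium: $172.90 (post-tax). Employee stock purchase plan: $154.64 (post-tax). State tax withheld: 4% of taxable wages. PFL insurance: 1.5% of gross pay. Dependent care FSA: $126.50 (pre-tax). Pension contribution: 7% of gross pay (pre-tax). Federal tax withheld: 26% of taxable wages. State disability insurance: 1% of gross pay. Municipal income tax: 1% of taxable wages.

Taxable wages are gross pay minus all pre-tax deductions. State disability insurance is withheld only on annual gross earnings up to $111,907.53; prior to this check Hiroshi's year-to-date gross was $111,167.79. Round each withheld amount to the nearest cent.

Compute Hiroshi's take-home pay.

$809.47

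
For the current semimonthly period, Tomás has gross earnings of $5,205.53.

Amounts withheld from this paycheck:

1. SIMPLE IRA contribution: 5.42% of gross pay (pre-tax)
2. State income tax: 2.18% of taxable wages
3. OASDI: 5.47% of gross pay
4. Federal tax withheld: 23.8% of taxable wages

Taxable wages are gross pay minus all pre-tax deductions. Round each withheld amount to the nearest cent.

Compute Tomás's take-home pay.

$3,359.55

SIMPLE IRA contribution: $5,205.53 × 0.0542 = $282.14
Taxable wages = $5,205.53 − $282.14 = $4,923.39
State income tax: $4,923.39 × 0.0218 = $107.33
Federal tax withheld: $4,923.39 × 0.238 = $1,171.77
OASDI: $5,205.53 × 0.0547 = $284.74
Total deductions = $282.14 + $107.33 + $1,171.77 + $284.74 = $1,845.98
Net pay = $5,205.53 − $1,845.98 = $3,359.55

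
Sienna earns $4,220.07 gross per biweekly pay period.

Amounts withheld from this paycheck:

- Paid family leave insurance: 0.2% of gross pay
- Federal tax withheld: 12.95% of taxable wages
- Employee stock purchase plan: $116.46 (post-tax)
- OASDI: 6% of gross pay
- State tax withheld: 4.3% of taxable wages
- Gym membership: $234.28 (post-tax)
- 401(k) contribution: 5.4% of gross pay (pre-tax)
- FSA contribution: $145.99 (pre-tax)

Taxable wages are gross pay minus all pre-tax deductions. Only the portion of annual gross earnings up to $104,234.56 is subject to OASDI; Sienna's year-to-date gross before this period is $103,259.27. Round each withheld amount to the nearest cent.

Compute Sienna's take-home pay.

401(k) contribution: $4,220.07 × 0.054 = $227.88
FSA contribution: $145.99
Pre-tax total = $227.88 + $145.99 = $373.87
Taxable wages = $4,220.07 − $373.87 = $3,846.20
Federal tax withheld: $3,846.20 × 0.1295 = $498.08
State tax withheld: $3,846.20 × 0.043 = $165.39
OASDI: only $104,234.56 − $103,259.27 = $975.29 of this check is subject → $975.29 × 0.06 = $58.52
Paid family leave insurance: $4,220.07 × 0.002 = $8.44
Gym membership: $234.28
Employee stock purchase plan: $116.46
Total deductions = $227.88 + $145.99 + $498.08 + $165.39 + $58.52 + $8.44 + $234.28 + $116.46 = $1,455.04
Net pay = $4,220.07 − $1,455.04 = $2,765.03

$2,765.03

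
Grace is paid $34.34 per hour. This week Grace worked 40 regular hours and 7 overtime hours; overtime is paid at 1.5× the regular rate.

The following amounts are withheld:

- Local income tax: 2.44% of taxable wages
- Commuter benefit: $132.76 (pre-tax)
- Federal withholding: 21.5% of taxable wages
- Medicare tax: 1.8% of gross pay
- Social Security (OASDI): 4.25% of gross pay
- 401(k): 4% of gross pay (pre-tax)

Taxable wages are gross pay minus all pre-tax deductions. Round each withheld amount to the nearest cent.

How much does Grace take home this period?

Regular pay: 40 × $34.34 = $1,373.60
Overtime pay: 7 × $34.34 × 1.5 = $360.57
Gross pay = $1,373.60 + $360.57 = $1,734.17
401(k): $1,734.17 × 0.04 = $69.37
Commuter benefit: $132.76
Pre-tax total = $69.37 + $132.76 = $202.13
Taxable wages = $1,734.17 − $202.13 = $1,532.04
Federal withholding: $1,532.04 × 0.215 = $329.39
Local income tax: $1,532.04 × 0.0244 = $37.38
Social Security (OASDI): $1,734.17 × 0.0425 = $73.70
Medicare tax: $1,734.17 × 0.018 = $31.22
Total deductions = $69.37 + $132.76 + $329.39 + $37.38 + $73.70 + $31.22 = $673.82
Net pay = $1,734.17 − $673.82 = $1,060.35

$1,060.35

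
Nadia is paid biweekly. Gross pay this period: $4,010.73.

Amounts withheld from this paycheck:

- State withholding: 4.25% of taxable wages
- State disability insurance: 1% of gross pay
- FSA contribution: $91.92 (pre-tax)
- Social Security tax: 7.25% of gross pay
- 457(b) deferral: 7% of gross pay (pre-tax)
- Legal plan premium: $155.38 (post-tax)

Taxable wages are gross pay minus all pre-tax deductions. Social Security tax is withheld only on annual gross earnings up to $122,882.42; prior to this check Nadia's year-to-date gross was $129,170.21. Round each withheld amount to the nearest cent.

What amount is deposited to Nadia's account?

$3,287.95

FSA contribution: $91.92
457(b) deferral: $4,010.73 × 0.07 = $280.75
Pre-tax total = $91.92 + $280.75 = $372.67
Taxable wages = $4,010.73 − $372.67 = $3,638.06
State withholding: $3,638.06 × 0.0425 = $154.62
State disability insurance: $4,010.73 × 0.01 = $40.11
Social Security tax: annual cap $122,882.42 already reached (YTD $129,170.21), so $0.00
Legal plan premium: $155.38
Total deductions = $91.92 + $280.75 + $154.62 + $40.11 + $0.00 + $155.38 = $722.78
Net pay = $4,010.73 − $722.78 = $3,287.95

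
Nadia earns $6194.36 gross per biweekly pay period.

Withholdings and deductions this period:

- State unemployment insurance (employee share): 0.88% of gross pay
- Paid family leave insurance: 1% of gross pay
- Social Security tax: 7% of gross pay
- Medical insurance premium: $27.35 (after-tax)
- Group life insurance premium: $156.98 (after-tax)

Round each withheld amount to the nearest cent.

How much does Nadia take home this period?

State unemployment insurance (employee share): $6194.36 × 0.0088 = $54.51
Paid family leave insurance: $6194.36 × 0.01 = $61.94
Social Security tax: $6194.36 × 0.07 = $433.61
Group life insurance premium: $156.98
Medical insurance premium: $27.35
Total deductions = $54.51 + $61.94 + $433.61 + $156.98 + $27.35 = $734.39
Net pay = $6194.36 − $734.39 = $5459.97

$5459.97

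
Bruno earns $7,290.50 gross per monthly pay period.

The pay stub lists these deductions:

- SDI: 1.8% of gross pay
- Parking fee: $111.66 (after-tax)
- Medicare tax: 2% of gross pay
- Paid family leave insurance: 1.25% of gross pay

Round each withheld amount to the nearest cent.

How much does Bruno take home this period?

SDI: $7,290.50 × 0.018 = $131.23
Paid family leave insurance: $7,290.50 × 0.0125 = $91.13
Medicare tax: $7,290.50 × 0.02 = $145.81
Parking fee: $111.66
Total deductions = $131.23 + $91.13 + $145.81 + $111.66 = $479.83
Net pay = $7,290.50 − $479.83 = $6,810.67

$6,810.67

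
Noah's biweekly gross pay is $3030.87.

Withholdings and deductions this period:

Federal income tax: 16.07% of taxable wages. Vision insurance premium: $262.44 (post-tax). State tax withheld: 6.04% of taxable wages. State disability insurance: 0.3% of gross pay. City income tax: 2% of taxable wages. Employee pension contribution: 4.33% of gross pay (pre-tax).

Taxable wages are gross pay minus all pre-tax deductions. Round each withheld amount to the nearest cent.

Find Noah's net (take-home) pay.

$1929.00

Employee pension contribution: $3030.87 × 0.0433 = $131.24
Taxable wages = $3030.87 − $131.24 = $2899.63
City income tax: $2899.63 × 0.02 = $57.99
Federal income tax: $2899.63 × 0.1607 = $465.97
State tax withheld: $2899.63 × 0.0604 = $175.14
State disability insurance: $3030.87 × 0.003 = $9.09
Vision insurance premium: $262.44
Total deductions = $131.24 + $57.99 + $465.97 + $175.14 + $9.09 + $262.44 = $1101.87
Net pay = $3030.87 − $1101.87 = $1929.00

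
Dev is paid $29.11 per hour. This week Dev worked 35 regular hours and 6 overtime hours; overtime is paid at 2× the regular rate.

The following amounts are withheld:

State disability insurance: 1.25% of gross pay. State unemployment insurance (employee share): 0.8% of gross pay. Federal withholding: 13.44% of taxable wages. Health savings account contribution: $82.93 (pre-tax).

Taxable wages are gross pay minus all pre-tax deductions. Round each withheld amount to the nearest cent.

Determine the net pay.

$1,084.45

Regular pay: 35 × $29.11 = $1,018.85
Overtime pay: 6 × $29.11 × 2 = $349.32
Gross pay = $1,018.85 + $349.32 = $1,368.17
Health savings account contribution: $82.93
Taxable wages = $1,368.17 − $82.93 = $1,285.24
Federal withholding: $1,285.24 × 0.1344 = $172.74
State disability insurance: $1,368.17 × 0.0125 = $17.10
State unemployment insurance (employee share): $1,368.17 × 0.008 = $10.95
Total deductions = $82.93 + $172.74 + $17.10 + $10.95 = $283.72
Net pay = $1,368.17 − $283.72 = $1,084.45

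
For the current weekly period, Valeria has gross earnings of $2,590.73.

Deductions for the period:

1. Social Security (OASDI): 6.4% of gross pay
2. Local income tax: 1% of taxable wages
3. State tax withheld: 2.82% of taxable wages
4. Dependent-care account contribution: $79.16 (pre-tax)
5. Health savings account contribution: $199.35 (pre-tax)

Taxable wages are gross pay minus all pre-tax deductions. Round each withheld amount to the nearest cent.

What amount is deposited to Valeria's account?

$2,058.09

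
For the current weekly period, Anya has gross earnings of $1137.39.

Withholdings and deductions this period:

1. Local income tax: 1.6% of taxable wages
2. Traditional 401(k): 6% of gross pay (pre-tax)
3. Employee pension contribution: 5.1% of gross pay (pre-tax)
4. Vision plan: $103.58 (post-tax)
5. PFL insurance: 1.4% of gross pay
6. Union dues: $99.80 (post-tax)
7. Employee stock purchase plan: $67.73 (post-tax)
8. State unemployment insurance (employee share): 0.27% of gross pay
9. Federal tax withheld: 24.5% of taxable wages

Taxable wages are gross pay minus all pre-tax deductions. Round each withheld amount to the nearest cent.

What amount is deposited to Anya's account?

Employee pension contribution: $1137.39 × 0.051 = $58.01
Traditional 401(k): $1137.39 × 0.06 = $68.24
Pre-tax total = $58.01 + $68.24 = $126.25
Taxable wages = $1137.39 − $126.25 = $1011.14
Federal tax withheld: $1011.14 × 0.245 = $247.73
Local income tax: $1011.14 × 0.016 = $16.18
State unemployment insurance (employee share): $1137.39 × 0.0027 = $3.07
PFL insurance: $1137.39 × 0.014 = $15.92
Union dues: $99.80
Employee stock purchase plan: $67.73
Vision plan: $103.58
Total deductions = $58.01 + $68.24 + $247.73 + $16.18 + $3.07 + $15.92 + $99.80 + $67.73 + $103.58 = $680.26
Net pay = $1137.39 − $680.26 = $457.13

$457.13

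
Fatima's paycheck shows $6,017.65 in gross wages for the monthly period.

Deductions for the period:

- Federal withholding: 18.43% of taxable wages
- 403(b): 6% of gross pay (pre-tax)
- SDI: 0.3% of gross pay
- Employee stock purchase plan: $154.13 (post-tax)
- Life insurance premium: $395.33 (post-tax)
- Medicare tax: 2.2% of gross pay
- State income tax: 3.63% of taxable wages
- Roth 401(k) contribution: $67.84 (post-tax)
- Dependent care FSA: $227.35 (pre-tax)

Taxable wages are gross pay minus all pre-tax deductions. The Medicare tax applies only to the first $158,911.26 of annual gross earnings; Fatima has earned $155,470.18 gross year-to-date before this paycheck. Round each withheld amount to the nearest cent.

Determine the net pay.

$3,520.50

403(b): $6,017.65 × 0.06 = $361.06
Dependent care FSA: $227.35
Pre-tax total = $361.06 + $227.35 = $588.41
Taxable wages = $6,017.65 − $588.41 = $5,429.24
State income tax: $5,429.24 × 0.0363 = $197.08
Federal withholding: $5,429.24 × 0.1843 = $1,000.61
Medicare tax: only $158,911.26 − $155,470.18 = $3,441.08 of this check is subject → $3,441.08 × 0.022 = $75.70
SDI: $6,017.65 × 0.003 = $18.05
Life insurance premium: $395.33
Roth 401(k) contribution: $67.84
Employee stock purchase plan: $154.13
Total deductions = $361.06 + $227.35 + $197.08 + $1,000.61 + $75.70 + $18.05 + $395.33 + $67.84 + $154.13 = $2,497.15
Net pay = $6,017.65 − $2,497.15 = $3,520.50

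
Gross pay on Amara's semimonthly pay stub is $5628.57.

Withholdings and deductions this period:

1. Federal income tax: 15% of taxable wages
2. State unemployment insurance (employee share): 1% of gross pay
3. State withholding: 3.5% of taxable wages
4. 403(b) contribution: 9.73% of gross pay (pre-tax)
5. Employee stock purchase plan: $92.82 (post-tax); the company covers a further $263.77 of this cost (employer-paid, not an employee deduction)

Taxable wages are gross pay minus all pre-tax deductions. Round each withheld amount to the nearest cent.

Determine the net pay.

403(b) contribution: $5628.57 × 0.0973 = $547.66
Taxable wages = $5628.57 − $547.66 = $5080.91
State withholding: $5080.91 × 0.035 = $177.83
Federal income tax: $5080.91 × 0.15 = $762.14
State unemployment insurance (employee share): $5628.57 × 0.01 = $56.29
Employee stock purchase plan: $92.82
(Employer's $263.77 toward employee stock purchase plan is not withheld from the employee.)
Total deductions = $547.66 + $177.83 + $762.14 + $56.29 + $92.82 = $1636.74
Net pay = $5628.57 − $1636.74 = $3991.83

$3991.83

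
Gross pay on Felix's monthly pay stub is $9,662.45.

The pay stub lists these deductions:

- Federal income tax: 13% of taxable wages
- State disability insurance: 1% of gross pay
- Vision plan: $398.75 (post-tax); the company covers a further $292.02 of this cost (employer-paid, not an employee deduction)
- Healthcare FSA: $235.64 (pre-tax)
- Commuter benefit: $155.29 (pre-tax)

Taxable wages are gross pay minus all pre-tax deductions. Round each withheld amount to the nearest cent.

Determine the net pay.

Healthcare FSA: $235.64
Commuter benefit: $155.29
Pre-tax total = $235.64 + $155.29 = $390.93
Taxable wages = $9,662.45 − $390.93 = $9,271.52
Federal income tax: $9,271.52 × 0.13 = $1,205.30
State disability insurance: $9,662.45 × 0.01 = $96.62
Vision plan: $398.75
(Employer's $292.02 toward vision plan is not withheld from the employee.)
Total deductions = $235.64 + $155.29 + $1,205.30 + $96.62 + $398.75 = $2,091.60
Net pay = $9,662.45 − $2,091.60 = $7,570.85

$7,570.85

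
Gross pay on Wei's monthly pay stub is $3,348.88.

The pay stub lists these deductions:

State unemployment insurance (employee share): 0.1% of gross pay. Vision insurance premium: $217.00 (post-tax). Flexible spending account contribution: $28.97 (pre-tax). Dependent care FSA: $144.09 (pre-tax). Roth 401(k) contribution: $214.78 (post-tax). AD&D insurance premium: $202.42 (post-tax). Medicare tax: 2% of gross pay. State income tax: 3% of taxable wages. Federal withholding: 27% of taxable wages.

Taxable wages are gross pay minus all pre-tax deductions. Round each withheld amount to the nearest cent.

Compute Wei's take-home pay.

Flexible spending account contribution: $28.97
Dependent care FSA: $144.09
Pre-tax total = $28.97 + $144.09 = $173.06
Taxable wages = $3,348.88 − $173.06 = $3,175.82
State income tax: $3,175.82 × 0.03 = $95.27
Federal withholding: $3,175.82 × 0.27 = $857.47
Medicare tax: $3,348.88 × 0.02 = $66.98
State unemployment insurance (employee share): $3,348.88 × 0.001 = $3.35
Vision insurance premium: $217.00
Roth 401(k) contribution: $214.78
AD&D insurance premium: $202.42
Total deductions = $28.97 + $144.09 + $95.27 + $857.47 + $66.98 + $3.35 + $217.00 + $214.78 + $202.42 = $1,830.33
Net pay = $3,348.88 − $1,830.33 = $1,518.55

$1,518.55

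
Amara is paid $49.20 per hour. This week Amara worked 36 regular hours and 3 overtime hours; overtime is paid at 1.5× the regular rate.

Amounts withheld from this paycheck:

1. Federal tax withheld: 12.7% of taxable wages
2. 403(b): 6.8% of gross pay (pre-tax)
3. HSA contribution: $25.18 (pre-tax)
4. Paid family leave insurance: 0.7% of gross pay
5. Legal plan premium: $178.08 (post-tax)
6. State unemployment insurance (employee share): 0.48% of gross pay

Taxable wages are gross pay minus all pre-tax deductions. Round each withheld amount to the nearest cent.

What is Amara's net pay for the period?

$1,397.68

Regular pay: 36 × $49.20 = $1,771.20
Overtime pay: 3 × $49.20 × 1.5 = $221.40
Gross pay = $1,771.20 + $221.40 = $1,992.60
403(b): $1,992.60 × 0.068 = $135.50
HSA contribution: $25.18
Pre-tax total = $135.50 + $25.18 = $160.68
Taxable wages = $1,992.60 − $160.68 = $1,831.92
Federal tax withheld: $1,831.92 × 0.127 = $232.65
Paid family leave insurance: $1,992.60 × 0.007 = $13.95
State unemployment insurance (employee share): $1,992.60 × 0.0048 = $9.56
Legal plan premium: $178.08
Total deductions = $135.50 + $25.18 + $232.65 + $13.95 + $9.56 + $178.08 = $594.92
Net pay = $1,992.60 − $594.92 = $1,397.68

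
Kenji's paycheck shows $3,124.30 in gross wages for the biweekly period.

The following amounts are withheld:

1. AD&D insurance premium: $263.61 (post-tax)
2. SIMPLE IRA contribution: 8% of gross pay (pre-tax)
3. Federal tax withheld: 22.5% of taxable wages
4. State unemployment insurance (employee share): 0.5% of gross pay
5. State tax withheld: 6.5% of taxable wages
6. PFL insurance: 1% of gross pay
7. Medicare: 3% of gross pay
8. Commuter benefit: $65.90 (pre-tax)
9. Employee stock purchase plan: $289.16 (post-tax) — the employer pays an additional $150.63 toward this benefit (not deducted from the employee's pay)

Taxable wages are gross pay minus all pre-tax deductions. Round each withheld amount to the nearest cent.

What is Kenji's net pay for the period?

SIMPLE IRA contribution: $3,124.30 × 0.08 = $249.94
Commuter benefit: $65.90
Pre-tax total = $249.94 + $65.90 = $315.84
Taxable wages = $3,124.30 − $315.84 = $2,808.46
Federal tax withheld: $2,808.46 × 0.225 = $631.90
State tax withheld: $2,808.46 × 0.065 = $182.55
State unemployment insurance (employee share): $3,124.30 × 0.005 = $15.62
Medicare: $3,124.30 × 0.03 = $93.73
PFL insurance: $3,124.30 × 0.01 = $31.24
Employee stock purchase plan: $289.16
AD&D insurance premium: $263.61
(Employer's $150.63 toward employee stock purchase plan is not withheld from the employee.)
Total deductions = $249.94 + $65.90 + $631.90 + $182.55 + $15.62 + $93.73 + $31.24 + $289.16 + $263.61 = $1,823.65
Net pay = $3,124.30 − $1,823.65 = $1,300.65

$1,300.65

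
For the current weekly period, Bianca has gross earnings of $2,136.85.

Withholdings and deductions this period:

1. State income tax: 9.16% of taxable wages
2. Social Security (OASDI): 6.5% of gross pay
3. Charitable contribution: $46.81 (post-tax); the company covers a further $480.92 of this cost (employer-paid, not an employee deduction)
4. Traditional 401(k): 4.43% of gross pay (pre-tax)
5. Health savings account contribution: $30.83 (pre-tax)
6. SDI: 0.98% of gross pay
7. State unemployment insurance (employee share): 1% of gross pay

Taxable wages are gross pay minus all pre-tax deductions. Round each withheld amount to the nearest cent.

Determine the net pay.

$1,599.10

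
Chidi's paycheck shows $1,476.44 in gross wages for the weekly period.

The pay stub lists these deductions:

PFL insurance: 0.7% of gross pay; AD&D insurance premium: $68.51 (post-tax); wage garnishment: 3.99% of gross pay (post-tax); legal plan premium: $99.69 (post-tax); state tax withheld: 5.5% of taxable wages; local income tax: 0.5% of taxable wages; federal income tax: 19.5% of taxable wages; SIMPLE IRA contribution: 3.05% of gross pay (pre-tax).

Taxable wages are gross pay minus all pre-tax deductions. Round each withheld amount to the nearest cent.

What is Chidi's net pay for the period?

$828.95

SIMPLE IRA contribution: $1,476.44 × 0.0305 = $45.03
Taxable wages = $1,476.44 − $45.03 = $1,431.41
Local income tax: $1,431.41 × 0.005 = $7.16
Federal income tax: $1,431.41 × 0.195 = $279.12
State tax withheld: $1,431.41 × 0.055 = $78.73
PFL insurance: $1,476.44 × 0.007 = $10.34
Wage garnishment: $1,476.44 × 0.0399 = $58.91
Legal plan premium: $99.69
AD&D insurance premium: $68.51
Total deductions = $45.03 + $7.16 + $279.12 + $78.73 + $10.34 + $58.91 + $99.69 + $68.51 = $647.49
Net pay = $1,476.44 − $647.49 = $828.95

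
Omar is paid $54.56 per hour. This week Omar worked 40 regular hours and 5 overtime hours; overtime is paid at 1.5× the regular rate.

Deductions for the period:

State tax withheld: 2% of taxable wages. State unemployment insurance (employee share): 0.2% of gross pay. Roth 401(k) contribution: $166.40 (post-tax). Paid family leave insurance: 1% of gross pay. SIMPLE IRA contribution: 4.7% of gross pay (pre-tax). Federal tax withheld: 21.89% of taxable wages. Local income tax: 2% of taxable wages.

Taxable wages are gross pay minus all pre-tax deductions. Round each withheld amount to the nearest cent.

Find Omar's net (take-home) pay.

$1,632.85

Regular pay: 40 × $54.56 = $2,182.40
Overtime pay: 5 × $54.56 × 1.5 = $409.20
Gross pay = $2,182.40 + $409.20 = $2,591.60
SIMPLE IRA contribution: $2,591.60 × 0.047 = $121.81
Taxable wages = $2,591.60 − $121.81 = $2,469.79
Local income tax: $2,469.79 × 0.02 = $49.40
Federal tax withheld: $2,469.79 × 0.2189 = $540.64
State tax withheld: $2,469.79 × 0.02 = $49.40
State unemployment insurance (employee share): $2,591.60 × 0.002 = $5.18
Paid family leave insurance: $2,591.60 × 0.01 = $25.92
Roth 401(k) contribution: $166.40
Total deductions = $121.81 + $49.40 + $540.64 + $49.40 + $5.18 + $25.92 + $166.40 = $958.75
Net pay = $2,591.60 − $958.75 = $1,632.85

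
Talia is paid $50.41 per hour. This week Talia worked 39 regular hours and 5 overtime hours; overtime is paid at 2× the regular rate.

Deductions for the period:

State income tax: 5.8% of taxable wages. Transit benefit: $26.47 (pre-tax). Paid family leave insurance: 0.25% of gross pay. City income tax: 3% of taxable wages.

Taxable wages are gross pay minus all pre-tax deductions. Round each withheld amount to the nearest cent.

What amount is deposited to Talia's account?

$2222.40

Regular pay: 39 × $50.41 = $1965.99
Overtime pay: 5 × $50.41 × 2 = $504.10
Gross pay = $1965.99 + $504.10 = $2470.09
Transit benefit: $26.47
Taxable wages = $2470.09 − $26.47 = $2443.62
City income tax: $2443.62 × 0.03 = $73.31
State income tax: $2443.62 × 0.058 = $141.73
Paid family leave insurance: $2470.09 × 0.0025 = $6.18
Total deductions = $26.47 + $73.31 + $141.73 + $6.18 = $247.69
Net pay = $2470.09 − $247.69 = $2222.40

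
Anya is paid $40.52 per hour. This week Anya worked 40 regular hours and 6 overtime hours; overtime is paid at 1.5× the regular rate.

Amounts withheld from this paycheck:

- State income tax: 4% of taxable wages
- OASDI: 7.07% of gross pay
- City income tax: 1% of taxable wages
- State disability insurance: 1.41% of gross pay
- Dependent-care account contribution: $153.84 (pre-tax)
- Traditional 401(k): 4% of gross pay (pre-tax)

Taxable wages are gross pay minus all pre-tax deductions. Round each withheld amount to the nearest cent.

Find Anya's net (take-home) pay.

Regular pay: 40 × $40.52 = $1,620.80
Overtime pay: 6 × $40.52 × 1.5 = $364.68
Gross pay = $1,620.80 + $364.68 = $1,985.48
Traditional 401(k): $1,985.48 × 0.04 = $79.42
Dependent-care account contribution: $153.84
Pre-tax total = $79.42 + $153.84 = $233.26
Taxable wages = $1,985.48 − $233.26 = $1,752.22
City income tax: $1,752.22 × 0.01 = $17.52
State income tax: $1,752.22 × 0.04 = $70.09
OASDI: $1,985.48 × 0.0707 = $140.37
State disability insurance: $1,985.48 × 0.0141 = $28.00
Total deductions = $79.42 + $153.84 + $17.52 + $70.09 + $140.37 + $28.00 = $489.24
Net pay = $1,985.48 − $489.24 = $1,496.24

$1,496.24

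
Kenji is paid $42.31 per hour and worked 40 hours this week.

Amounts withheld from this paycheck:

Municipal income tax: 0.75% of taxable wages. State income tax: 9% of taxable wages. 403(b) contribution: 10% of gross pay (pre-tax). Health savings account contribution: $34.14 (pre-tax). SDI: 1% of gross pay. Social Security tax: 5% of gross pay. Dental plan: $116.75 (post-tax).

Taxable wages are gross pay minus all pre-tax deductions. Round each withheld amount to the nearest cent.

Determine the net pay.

Gross pay: 40 × $42.31 = $1692.40
403(b) contribution: $1692.40 × 0.1 = $169.24
Health savings account contribution: $34.14
Pre-tax total = $169.24 + $34.14 = $203.38
Taxable wages = $1692.40 − $203.38 = $1489.02
Municipal income tax: $1489.02 × 0.0075 = $11.17
State income tax: $1489.02 × 0.09 = $134.01
Social Security tax: $1692.40 × 0.05 = $84.62
SDI: $1692.40 × 0.01 = $16.92
Dental plan: $116.75
Total deductions = $169.24 + $34.14 + $11.17 + $134.01 + $84.62 + $16.92 + $116.75 = $566.85
Net pay = $1692.40 − $566.85 = $1125.55

$1125.55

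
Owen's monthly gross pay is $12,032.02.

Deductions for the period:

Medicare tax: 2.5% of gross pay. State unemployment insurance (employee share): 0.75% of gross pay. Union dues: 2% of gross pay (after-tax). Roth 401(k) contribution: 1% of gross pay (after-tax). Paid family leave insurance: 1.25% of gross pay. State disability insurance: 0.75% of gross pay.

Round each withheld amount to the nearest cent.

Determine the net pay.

State disability insurance: $12,032.02 × 0.0075 = $90.24
Paid family leave insurance: $12,032.02 × 0.0125 = $150.40
Medicare tax: $12,032.02 × 0.025 = $300.80
State unemployment insurance (employee share): $12,032.02 × 0.0075 = $90.24
Roth 401(k) contribution: $12,032.02 × 0.01 = $120.32
Union dues: $12,032.02 × 0.02 = $240.64
Total deductions = $90.24 + $150.40 + $300.80 + $90.24 + $120.32 + $240.64 = $992.64
Net pay = $12,032.02 − $992.64 = $11,039.38

$11,039.38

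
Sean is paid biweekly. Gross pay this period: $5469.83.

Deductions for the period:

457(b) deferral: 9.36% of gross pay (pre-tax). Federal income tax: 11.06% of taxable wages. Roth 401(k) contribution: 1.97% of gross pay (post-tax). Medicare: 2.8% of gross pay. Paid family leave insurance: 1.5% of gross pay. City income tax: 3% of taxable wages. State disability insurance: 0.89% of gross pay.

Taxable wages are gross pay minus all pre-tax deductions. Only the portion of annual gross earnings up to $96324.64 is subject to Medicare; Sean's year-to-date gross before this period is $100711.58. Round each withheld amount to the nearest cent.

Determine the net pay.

457(b) deferral: $5469.83 × 0.0936 = $511.98
Taxable wages = $5469.83 − $511.98 = $4957.85
City income tax: $4957.85 × 0.03 = $148.74
Federal income tax: $4957.85 × 0.1106 = $548.34
Medicare: annual cap $96324.64 already reached (YTD $100711.58), so $0.00
State disability insurance: $5469.83 × 0.0089 = $48.68
Paid family leave insurance: $5469.83 × 0.015 = $82.05
Roth 401(k) contribution: $5469.83 × 0.0197 = $107.76
Total deductions = $511.98 + $148.74 + $548.34 + $0.00 + $48.68 + $82.05 + $107.76 = $1447.55
Net pay = $5469.83 − $1447.55 = $4022.28

$4022.28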